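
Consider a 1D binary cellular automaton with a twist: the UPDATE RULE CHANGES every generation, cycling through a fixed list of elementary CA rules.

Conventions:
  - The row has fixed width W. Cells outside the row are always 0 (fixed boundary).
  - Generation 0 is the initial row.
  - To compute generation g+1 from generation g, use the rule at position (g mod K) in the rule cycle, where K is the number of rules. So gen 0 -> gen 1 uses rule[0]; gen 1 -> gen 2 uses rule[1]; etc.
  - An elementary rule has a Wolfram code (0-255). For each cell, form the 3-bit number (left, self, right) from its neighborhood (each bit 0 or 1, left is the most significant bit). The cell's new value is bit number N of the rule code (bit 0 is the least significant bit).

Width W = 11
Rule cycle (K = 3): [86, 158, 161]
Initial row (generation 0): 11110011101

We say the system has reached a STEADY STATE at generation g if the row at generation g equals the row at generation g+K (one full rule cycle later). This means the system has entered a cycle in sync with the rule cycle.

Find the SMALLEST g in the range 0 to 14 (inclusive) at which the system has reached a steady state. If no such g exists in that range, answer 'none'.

Gen 0: 11110011101
Gen 1 (rule 86): 00011100101
Gen 2 (rule 158): 00111011101
Gen 3 (rule 161): 10010101010
Gen 4 (rule 86): 11110101011
Gen 5 (rule 158): 11100101010
Gen 6 (rule 161): 01000010100
Gen 7 (rule 86): 11100110110
Gen 8 (rule 158): 11011100101
Gen 9 (rule 161): 00101000010
Gen 10 (rule 86): 01101100111
Gen 11 (rule 158): 11001011110
Gen 12 (rule 161): 00000101100
Gen 13 (rule 86): 00001100110
Gen 14 (rule 158): 00011011101
Gen 15 (rule 161): 11000101010
Gen 16 (rule 86): 01101101011
Gen 17 (rule 158): 11001001010

Answer: none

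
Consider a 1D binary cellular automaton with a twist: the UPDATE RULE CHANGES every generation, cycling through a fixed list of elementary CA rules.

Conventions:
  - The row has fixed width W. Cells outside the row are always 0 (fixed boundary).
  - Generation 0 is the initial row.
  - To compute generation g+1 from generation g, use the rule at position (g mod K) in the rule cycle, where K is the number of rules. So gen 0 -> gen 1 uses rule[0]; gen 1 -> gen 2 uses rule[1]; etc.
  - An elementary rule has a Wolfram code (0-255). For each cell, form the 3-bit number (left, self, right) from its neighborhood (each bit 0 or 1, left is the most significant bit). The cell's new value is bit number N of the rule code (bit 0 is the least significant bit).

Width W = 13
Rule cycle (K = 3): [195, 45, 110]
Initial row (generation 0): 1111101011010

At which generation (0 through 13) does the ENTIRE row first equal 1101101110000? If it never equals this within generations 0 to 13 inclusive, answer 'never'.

Answer: 9

Derivation:
Gen 0: 1111101011010
Gen 1 (rule 195): 0111100001000
Gen 2 (rule 45): 0100001101011
Gen 3 (rule 110): 1100011111111
Gen 4 (rule 195): 0101101111111
Gen 5 (rule 45): 0111011000000
Gen 6 (rule 110): 1101111000000
Gen 7 (rule 195): 0100111011111
Gen 8 (rule 45): 0100100110000
Gen 9 (rule 110): 1101101110000
Gen 10 (rule 195): 0100100110111
Gen 11 (rule 45): 0100100101100
Gen 12 (rule 110): 1101101111100
Gen 13 (rule 195): 0100100111101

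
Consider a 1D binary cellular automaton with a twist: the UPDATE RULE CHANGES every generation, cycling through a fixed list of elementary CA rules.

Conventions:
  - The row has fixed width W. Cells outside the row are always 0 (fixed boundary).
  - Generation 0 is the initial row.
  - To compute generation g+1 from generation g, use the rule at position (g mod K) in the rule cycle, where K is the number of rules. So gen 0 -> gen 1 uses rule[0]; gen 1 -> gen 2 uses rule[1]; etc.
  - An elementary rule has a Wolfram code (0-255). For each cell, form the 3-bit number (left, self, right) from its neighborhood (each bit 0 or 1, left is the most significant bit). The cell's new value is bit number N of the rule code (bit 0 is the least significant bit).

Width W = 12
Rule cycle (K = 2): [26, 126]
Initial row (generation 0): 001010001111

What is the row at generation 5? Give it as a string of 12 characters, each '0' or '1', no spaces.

Answer: 100100101100

Derivation:
Gen 0: 001010001111
Gen 1 (rule 26): 010001011000
Gen 2 (rule 126): 111011111100
Gen 3 (rule 26): 100010000010
Gen 4 (rule 126): 110111000111
Gen 5 (rule 26): 100100101100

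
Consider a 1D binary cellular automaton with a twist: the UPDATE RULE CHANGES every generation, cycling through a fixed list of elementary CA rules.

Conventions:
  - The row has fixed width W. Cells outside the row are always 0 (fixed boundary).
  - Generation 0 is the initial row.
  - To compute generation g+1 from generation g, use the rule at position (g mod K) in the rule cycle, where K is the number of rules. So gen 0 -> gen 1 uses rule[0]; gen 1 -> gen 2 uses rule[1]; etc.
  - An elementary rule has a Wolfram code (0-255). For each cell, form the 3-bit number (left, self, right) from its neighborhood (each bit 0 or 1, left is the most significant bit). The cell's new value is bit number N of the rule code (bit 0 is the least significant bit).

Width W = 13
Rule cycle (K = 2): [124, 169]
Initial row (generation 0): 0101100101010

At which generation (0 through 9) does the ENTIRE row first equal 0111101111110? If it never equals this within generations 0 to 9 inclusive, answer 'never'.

Answer: 2

Derivation:
Gen 0: 0101100101010
Gen 1 (rule 124): 0111110111111
Gen 2 (rule 169): 0111101111110
Gen 3 (rule 124): 0100111000011
Gen 4 (rule 169): 0000110011010
Gen 5 (rule 124): 0000111011111
Gen 6 (rule 169): 1110110111110
Gen 7 (rule 124): 1011111100011
Gen 8 (rule 169): 0111111001010
Gen 9 (rule 124): 0100001101111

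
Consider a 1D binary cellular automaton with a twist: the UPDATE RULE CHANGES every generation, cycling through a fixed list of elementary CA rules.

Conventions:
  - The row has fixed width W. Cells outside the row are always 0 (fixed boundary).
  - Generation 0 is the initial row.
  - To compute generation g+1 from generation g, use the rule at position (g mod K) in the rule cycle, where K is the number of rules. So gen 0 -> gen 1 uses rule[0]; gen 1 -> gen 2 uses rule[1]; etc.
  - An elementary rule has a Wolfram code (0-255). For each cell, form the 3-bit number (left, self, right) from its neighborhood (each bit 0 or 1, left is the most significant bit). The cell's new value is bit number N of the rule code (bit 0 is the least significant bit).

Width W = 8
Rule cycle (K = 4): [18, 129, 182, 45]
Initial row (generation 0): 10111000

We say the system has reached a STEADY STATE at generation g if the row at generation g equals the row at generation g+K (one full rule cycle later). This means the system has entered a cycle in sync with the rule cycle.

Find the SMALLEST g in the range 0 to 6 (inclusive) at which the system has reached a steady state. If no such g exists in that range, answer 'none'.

Answer: 5

Derivation:
Gen 0: 10111000
Gen 1 (rule 18): 00000100
Gen 2 (rule 129): 11110001
Gen 3 (rule 182): 01101011
Gen 4 (rule 45): 01011110
Gen 5 (rule 18): 10000001
Gen 6 (rule 129): 00111100
Gen 7 (rule 182): 01011010
Gen 8 (rule 45): 01110110
Gen 9 (rule 18): 10000001
Gen 10 (rule 129): 00111100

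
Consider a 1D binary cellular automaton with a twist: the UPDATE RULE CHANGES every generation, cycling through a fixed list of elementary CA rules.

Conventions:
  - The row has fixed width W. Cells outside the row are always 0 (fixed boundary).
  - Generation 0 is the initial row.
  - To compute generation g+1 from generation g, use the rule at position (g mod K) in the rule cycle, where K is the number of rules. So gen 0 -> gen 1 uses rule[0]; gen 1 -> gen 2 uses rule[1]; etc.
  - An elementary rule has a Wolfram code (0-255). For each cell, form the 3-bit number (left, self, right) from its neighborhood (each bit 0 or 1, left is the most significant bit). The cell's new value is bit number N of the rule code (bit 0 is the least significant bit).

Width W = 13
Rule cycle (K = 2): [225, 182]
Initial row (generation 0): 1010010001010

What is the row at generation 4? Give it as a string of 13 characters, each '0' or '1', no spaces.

Gen 0: 1010010001010
Gen 1 (rule 225): 0100000100100
Gen 2 (rule 182): 1110001111110
Gen 3 (rule 225): 0110100111110
Gen 4 (rule 182): 1001111011101

Answer: 1001111011101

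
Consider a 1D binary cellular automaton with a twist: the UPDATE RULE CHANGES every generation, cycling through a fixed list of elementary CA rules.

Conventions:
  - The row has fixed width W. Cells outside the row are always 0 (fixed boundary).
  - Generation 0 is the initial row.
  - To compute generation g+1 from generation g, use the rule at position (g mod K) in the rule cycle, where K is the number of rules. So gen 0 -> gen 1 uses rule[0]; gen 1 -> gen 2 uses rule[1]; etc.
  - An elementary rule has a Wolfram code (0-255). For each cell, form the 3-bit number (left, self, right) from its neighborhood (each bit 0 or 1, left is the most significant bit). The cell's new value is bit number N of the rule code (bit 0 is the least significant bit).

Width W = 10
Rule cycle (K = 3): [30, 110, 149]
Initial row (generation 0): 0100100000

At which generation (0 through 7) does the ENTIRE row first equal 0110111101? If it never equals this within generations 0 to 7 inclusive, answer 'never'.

Answer: never

Derivation:
Gen 0: 0100100000
Gen 1 (rule 30): 1111110000
Gen 2 (rule 110): 1000010000
Gen 3 (rule 149): 1111011111
Gen 4 (rule 30): 1000010000
Gen 5 (rule 110): 1000110000
Gen 6 (rule 149): 1110001111
Gen 7 (rule 30): 1001011000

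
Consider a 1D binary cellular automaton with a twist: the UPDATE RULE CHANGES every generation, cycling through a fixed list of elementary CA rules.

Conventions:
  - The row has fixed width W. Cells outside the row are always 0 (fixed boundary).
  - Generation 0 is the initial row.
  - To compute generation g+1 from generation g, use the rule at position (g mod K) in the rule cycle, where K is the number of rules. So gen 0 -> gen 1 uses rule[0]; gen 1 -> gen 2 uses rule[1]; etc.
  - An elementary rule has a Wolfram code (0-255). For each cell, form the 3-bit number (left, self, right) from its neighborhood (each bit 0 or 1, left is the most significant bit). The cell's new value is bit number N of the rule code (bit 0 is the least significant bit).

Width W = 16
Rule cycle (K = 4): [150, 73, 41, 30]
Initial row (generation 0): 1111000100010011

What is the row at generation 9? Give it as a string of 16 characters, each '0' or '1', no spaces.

Answer: 0100001011100101

Derivation:
Gen 0: 1111000100010011
Gen 1 (rule 150): 0110101110111100
Gen 2 (rule 73): 0110001010100101
Gen 3 (rule 41): 0100100101000010
Gen 4 (rule 30): 1111111101100111
Gen 5 (rule 150): 0111111000011010
Gen 6 (rule 73): 0100001011011000
Gen 7 (rule 41): 0001100110110011
Gen 8 (rule 30): 0011011100101110
Gen 9 (rule 150): 0100001011100101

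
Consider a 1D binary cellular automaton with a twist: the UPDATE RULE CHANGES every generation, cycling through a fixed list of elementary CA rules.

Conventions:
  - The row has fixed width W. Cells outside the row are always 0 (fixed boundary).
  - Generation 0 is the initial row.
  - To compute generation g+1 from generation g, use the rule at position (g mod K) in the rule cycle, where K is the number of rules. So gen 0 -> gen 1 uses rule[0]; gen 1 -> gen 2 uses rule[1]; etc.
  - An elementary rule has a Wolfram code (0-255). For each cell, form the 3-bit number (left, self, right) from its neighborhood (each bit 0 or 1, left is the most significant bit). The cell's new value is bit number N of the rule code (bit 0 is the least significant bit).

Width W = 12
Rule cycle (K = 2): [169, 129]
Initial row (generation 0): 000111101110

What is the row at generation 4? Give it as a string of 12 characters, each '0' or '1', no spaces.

Gen 0: 000111101110
Gen 1 (rule 169): 110111011100
Gen 2 (rule 129): 000010001001
Gen 3 (rule 169): 111000100000
Gen 4 (rule 129): 010010001111

Answer: 010010001111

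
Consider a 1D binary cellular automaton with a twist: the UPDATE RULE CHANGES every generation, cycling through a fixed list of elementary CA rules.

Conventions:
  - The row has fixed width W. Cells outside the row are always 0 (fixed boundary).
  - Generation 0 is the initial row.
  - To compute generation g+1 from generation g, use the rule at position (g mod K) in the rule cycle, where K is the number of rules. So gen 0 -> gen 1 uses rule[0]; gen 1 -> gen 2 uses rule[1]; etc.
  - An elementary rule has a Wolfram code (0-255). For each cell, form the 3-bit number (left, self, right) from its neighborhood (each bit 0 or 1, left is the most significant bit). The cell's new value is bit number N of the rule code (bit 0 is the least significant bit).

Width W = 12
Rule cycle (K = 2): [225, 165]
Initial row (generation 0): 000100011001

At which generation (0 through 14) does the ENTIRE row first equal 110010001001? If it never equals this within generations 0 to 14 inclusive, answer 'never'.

Gen 0: 000100011001
Gen 1 (rule 225): 110001001000
Gen 2 (rule 165): 000101001011
Gen 3 (rule 225): 110010000101
Gen 4 (rule 165): 000010110111
Gen 5 (rule 225): 111001011011
Gen 6 (rule 165): 010001100100
Gen 7 (rule 225): 000100100001
Gen 8 (rule 165): 110100101101
Gen 9 (rule 225): 011000010110
Gen 10 (rule 165): 000011011000
Gen 11 (rule 225): 111001101011
Gen 12 (rule 165): 010000011100
Gen 13 (rule 225): 000111001101
Gen 14 (rule 165): 110010000011

Answer: never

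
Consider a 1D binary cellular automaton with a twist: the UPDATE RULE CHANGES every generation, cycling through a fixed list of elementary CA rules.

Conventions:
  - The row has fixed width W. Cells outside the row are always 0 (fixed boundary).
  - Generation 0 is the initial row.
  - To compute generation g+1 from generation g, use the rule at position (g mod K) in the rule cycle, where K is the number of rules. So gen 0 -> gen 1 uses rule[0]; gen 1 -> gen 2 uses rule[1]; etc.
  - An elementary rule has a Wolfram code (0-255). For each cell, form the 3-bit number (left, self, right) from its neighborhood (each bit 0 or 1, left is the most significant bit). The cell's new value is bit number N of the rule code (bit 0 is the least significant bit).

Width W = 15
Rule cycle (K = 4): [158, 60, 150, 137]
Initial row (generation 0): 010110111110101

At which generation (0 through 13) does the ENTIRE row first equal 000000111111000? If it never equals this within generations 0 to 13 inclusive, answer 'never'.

Gen 0: 010110111110101
Gen 1 (rule 158): 110100111100101
Gen 2 (rule 60): 101110100010111
Gen 3 (rule 150): 100100110110010
Gen 4 (rule 137): 000000100100000
Gen 5 (rule 158): 000001111110000
Gen 6 (rule 60): 000001000001000
Gen 7 (rule 150): 000011100011100
Gen 8 (rule 137): 111011001011001
Gen 9 (rule 158): 110010111010111
Gen 10 (rule 60): 101011100111100
Gen 11 (rule 150): 101001011011010
Gen 12 (rule 137): 000000010010000
Gen 13 (rule 158): 000000111111000

Answer: 13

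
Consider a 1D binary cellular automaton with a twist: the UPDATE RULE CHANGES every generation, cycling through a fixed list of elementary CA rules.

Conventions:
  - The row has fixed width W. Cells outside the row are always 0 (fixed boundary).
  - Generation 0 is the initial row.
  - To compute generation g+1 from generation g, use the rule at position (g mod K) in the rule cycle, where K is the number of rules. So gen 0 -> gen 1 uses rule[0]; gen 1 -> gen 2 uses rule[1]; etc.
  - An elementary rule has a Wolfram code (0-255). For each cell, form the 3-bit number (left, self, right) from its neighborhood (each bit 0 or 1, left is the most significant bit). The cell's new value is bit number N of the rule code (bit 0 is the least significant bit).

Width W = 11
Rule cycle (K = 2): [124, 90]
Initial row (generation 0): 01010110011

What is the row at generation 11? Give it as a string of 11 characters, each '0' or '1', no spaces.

Gen 0: 01010110011
Gen 1 (rule 124): 01111111011
Gen 2 (rule 90): 11000001011
Gen 3 (rule 124): 11100001111
Gen 4 (rule 90): 10110011001
Gen 5 (rule 124): 11111011101
Gen 6 (rule 90): 10001010100
Gen 7 (rule 124): 11001111110
Gen 8 (rule 90): 11111000011
Gen 9 (rule 124): 10001100011
Gen 10 (rule 90): 01011110111
Gen 11 (rule 124): 01110011101

Answer: 01110011101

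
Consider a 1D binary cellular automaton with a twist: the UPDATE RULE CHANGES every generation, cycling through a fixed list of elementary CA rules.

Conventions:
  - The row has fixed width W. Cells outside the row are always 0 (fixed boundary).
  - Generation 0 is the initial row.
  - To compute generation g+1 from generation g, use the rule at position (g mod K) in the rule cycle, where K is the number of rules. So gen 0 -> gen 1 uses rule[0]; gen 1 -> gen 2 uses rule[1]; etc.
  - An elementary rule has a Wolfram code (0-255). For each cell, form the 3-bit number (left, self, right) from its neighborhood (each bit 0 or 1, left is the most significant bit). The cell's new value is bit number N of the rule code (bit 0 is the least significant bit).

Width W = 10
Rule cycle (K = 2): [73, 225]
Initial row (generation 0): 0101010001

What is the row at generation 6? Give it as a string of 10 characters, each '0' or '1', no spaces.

Answer: 0101011111

Derivation:
Gen 0: 0101010001
Gen 1 (rule 73): 0000000100
Gen 2 (rule 225): 1111110001
Gen 3 (rule 73): 1000010100
Gen 4 (rule 225): 0011001001
Gen 5 (rule 73): 1011000000
Gen 6 (rule 225): 0101011111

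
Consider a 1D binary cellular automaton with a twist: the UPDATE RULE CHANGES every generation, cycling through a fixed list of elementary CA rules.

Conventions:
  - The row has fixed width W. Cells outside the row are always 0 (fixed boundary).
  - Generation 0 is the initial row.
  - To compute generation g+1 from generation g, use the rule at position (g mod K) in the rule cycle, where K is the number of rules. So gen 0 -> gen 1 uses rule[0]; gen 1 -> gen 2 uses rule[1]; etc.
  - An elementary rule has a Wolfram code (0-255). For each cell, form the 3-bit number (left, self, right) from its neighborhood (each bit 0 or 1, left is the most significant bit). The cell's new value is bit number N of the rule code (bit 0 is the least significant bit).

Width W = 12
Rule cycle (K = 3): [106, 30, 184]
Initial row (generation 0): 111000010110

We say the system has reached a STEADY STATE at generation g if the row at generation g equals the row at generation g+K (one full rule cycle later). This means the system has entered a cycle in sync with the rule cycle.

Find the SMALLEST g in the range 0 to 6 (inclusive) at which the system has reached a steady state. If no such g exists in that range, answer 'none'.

Gen 0: 111000010110
Gen 1 (rule 106): 101000101110
Gen 2 (rule 30): 101101101001
Gen 3 (rule 184): 011011010100
Gen 4 (rule 106): 111111101000
Gen 5 (rule 30): 100000001100
Gen 6 (rule 184): 010000001010
Gen 7 (rule 106): 100000010100
Gen 8 (rule 30): 110000110110
Gen 9 (rule 184): 101000101101

Answer: none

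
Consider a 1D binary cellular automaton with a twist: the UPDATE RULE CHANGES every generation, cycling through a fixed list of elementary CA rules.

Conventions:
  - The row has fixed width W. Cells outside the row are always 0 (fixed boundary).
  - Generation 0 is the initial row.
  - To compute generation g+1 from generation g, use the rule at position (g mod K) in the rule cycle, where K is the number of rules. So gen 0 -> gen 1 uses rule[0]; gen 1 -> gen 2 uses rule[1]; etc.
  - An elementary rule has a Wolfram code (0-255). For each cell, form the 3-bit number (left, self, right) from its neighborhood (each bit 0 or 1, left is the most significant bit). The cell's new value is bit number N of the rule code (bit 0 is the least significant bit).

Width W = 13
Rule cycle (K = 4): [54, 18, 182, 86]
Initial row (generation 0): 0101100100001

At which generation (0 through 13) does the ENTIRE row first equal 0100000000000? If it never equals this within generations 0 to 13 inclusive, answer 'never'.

Gen 0: 0101100100001
Gen 1 (rule 54): 1110011110011
Gen 2 (rule 18): 0001100001100
Gen 3 (rule 182): 0010010010010
Gen 4 (rule 86): 0111111111111
Gen 5 (rule 54): 1000000000000
Gen 6 (rule 18): 0100000000000
Gen 7 (rule 182): 1110000000000
Gen 8 (rule 86): 0011000000000
Gen 9 (rule 54): 0100100000000
Gen 10 (rule 18): 1011010000000
Gen 11 (rule 182): 1100111000000
Gen 12 (rule 86): 0111001100000
Gen 13 (rule 54): 1000110010000

Answer: 6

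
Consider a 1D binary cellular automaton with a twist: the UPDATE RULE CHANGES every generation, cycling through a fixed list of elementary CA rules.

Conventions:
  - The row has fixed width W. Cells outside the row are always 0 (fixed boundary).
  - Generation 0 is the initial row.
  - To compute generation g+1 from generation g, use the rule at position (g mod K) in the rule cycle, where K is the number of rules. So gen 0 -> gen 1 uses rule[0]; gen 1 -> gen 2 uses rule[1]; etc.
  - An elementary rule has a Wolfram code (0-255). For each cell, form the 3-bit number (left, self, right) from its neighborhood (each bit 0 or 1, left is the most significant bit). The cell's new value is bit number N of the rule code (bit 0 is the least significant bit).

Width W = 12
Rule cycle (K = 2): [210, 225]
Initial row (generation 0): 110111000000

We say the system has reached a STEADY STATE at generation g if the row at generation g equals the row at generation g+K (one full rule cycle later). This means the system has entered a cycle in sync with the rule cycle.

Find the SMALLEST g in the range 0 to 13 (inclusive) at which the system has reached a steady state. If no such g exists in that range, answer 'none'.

Gen 0: 110111000000
Gen 1 (rule 210): 010011100000
Gen 2 (rule 225): 000001101111
Gen 3 (rule 210): 000010100111
Gen 4 (rule 225): 111001000011
Gen 5 (rule 210): 011110100101
Gen 6 (rule 225): 001111000010
Gen 7 (rule 210): 010111100101
Gen 8 (rule 225): 001011100010
Gen 9 (rule 210): 010001110101
Gen 10 (rule 225): 000100111010
Gen 11 (rule 210): 001011011001
Gen 12 (rule 225): 100101101000
Gen 13 (rule 210): 011000100100
Gen 14 (rule 225): 001010000001
Gen 15 (rule 210): 010001000010

Answer: none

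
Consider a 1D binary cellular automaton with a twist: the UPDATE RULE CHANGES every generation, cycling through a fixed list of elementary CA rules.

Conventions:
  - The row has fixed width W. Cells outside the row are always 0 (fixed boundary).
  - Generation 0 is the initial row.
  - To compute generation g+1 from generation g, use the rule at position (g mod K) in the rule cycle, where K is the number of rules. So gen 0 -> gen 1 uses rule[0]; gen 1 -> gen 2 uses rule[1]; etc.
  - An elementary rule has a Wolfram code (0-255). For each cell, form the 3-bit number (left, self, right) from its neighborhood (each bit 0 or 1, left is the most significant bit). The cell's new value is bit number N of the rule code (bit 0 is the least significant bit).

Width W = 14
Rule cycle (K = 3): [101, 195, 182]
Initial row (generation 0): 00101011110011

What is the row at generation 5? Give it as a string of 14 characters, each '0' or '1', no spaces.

Answer: 00011110110010

Derivation:
Gen 0: 00101011110011
Gen 1 (rule 101): 10111100010001
Gen 2 (rule 195): 00011101100110
Gen 3 (rule 182): 00101010011001
Gen 4 (rule 101): 10111110001001
Gen 5 (rule 195): 00011110110010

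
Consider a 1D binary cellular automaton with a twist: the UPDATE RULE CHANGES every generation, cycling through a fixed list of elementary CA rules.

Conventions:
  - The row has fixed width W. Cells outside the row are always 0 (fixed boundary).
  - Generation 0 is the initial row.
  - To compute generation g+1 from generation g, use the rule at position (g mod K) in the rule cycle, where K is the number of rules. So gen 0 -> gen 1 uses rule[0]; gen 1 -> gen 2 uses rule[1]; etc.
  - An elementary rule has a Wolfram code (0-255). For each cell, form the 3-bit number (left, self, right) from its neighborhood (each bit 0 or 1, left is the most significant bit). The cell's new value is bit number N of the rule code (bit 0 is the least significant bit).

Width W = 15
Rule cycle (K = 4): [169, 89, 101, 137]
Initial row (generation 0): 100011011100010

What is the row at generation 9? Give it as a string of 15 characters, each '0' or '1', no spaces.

Gen 0: 100011011100010
Gen 1 (rule 169): 001010111001000
Gen 2 (rule 89): 100000101100111
Gen 3 (rule 101): 101110110100001
Gen 4 (rule 137): 001100100001100
Gen 5 (rule 169): 101000001101001
Gen 6 (rule 89): 000111101100100
Gen 7 (rule 101): 110000110100101
Gen 8 (rule 137): 100110100000000
Gen 9 (rule 169): 000101001111111

Answer: 000101001111111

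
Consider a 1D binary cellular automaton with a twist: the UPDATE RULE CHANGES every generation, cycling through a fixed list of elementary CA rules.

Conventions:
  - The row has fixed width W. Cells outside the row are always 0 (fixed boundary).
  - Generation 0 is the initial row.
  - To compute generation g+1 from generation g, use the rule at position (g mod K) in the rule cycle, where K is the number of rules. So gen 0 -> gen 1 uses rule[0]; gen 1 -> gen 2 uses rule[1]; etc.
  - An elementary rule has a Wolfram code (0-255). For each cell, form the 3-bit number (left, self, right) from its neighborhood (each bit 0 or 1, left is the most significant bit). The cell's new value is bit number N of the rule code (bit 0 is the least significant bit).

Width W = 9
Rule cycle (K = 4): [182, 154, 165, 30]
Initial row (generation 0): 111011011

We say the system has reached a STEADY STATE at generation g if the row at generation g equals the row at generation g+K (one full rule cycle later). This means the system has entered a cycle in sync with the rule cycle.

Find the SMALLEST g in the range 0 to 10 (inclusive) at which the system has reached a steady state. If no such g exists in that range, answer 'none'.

Answer: none

Derivation:
Gen 0: 111011011
Gen 1 (rule 182): 010100100
Gen 2 (rule 154): 100011010
Gen 3 (rule 165): 101000110
Gen 4 (rule 30): 101101101
Gen 5 (rule 182): 110010011
Gen 6 (rule 154): 101101110
Gen 7 (rule 165): 110010100
Gen 8 (rule 30): 101110110
Gen 9 (rule 182): 110101001
Gen 10 (rule 154): 100000110
Gen 11 (rule 165): 101110000
Gen 12 (rule 30): 101001000
Gen 13 (rule 182): 111111100
Gen 14 (rule 154): 111111010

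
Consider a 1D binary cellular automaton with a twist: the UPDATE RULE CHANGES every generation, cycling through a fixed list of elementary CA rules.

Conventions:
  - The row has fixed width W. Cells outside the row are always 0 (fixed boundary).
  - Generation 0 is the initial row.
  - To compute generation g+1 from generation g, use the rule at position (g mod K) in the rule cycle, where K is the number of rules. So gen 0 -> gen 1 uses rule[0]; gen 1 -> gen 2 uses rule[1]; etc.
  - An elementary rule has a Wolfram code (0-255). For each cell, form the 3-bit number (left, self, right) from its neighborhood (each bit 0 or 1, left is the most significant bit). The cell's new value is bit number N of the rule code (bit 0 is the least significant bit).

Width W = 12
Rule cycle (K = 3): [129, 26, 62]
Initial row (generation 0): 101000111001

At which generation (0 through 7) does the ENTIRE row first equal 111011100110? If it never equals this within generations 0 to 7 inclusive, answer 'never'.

Gen 0: 101000111001
Gen 1 (rule 129): 000010010000
Gen 2 (rule 26): 000101101000
Gen 3 (rule 62): 001111011100
Gen 4 (rule 129): 100110001001
Gen 5 (rule 26): 011101010110
Gen 6 (rule 62): 110011111101
Gen 7 (rule 129): 000001111000

Answer: never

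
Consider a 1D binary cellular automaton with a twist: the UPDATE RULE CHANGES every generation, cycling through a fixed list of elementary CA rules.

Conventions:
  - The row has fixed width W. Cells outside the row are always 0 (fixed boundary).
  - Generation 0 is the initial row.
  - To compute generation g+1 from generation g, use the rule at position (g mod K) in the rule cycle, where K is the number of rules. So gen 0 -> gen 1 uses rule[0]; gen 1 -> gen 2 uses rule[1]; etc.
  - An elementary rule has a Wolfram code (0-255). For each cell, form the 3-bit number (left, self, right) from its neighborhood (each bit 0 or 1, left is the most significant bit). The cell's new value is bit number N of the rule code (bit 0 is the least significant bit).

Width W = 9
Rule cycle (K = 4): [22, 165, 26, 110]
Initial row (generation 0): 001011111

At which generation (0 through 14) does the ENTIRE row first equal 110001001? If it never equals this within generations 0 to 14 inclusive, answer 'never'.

Answer: 9

Derivation:
Gen 0: 001011111
Gen 1 (rule 22): 011000000
Gen 2 (rule 165): 000011111
Gen 3 (rule 26): 000110000
Gen 4 (rule 110): 001110000
Gen 5 (rule 22): 010001000
Gen 6 (rule 165): 010101011
Gen 7 (rule 26): 100000010
Gen 8 (rule 110): 100000110
Gen 9 (rule 22): 110001001
Gen 10 (rule 165): 000101001
Gen 11 (rule 26): 001000110
Gen 12 (rule 110): 011001110
Gen 13 (rule 22): 100110001
Gen 14 (rule 165): 100000101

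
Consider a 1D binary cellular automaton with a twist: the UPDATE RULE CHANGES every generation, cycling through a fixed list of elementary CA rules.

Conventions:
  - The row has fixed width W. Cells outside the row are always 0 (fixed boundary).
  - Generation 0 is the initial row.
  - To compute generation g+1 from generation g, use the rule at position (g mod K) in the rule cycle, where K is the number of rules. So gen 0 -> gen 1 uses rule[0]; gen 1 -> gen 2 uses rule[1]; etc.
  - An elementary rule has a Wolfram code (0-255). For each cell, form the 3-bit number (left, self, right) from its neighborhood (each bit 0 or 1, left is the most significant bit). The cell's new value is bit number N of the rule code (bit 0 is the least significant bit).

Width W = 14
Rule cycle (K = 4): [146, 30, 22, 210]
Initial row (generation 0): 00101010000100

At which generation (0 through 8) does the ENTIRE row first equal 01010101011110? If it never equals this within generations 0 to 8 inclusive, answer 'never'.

Gen 0: 00101010000100
Gen 1 (rule 146): 01000001001010
Gen 2 (rule 30): 11100011111011
Gen 3 (rule 22): 00010100000000
Gen 4 (rule 210): 00100010000000
Gen 5 (rule 146): 01010101000000
Gen 6 (rule 30): 11010101100000
Gen 7 (rule 22): 00010100010000
Gen 8 (rule 210): 00100010101000

Answer: never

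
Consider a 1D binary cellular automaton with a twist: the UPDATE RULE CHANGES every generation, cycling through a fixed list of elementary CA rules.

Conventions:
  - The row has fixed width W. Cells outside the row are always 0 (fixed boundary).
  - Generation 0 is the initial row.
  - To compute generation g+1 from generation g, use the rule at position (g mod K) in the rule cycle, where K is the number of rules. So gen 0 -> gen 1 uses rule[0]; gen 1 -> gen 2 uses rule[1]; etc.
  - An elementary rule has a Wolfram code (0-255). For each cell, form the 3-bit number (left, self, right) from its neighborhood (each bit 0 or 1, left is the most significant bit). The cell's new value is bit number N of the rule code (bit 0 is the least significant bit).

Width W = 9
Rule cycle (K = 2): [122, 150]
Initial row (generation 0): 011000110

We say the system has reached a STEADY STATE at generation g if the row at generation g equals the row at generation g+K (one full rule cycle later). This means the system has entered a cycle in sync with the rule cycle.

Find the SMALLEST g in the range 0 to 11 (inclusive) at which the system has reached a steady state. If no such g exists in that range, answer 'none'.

Gen 0: 011000110
Gen 1 (rule 122): 111101111
Gen 2 (rule 150): 011000110
Gen 3 (rule 122): 111101111
Gen 4 (rule 150): 011000110
Gen 5 (rule 122): 111101111
Gen 6 (rule 150): 011000110
Gen 7 (rule 122): 111101111
Gen 8 (rule 150): 011000110
Gen 9 (rule 122): 111101111
Gen 10 (rule 150): 011000110
Gen 11 (rule 122): 111101111
Gen 12 (rule 150): 011000110
Gen 13 (rule 122): 111101111

Answer: 0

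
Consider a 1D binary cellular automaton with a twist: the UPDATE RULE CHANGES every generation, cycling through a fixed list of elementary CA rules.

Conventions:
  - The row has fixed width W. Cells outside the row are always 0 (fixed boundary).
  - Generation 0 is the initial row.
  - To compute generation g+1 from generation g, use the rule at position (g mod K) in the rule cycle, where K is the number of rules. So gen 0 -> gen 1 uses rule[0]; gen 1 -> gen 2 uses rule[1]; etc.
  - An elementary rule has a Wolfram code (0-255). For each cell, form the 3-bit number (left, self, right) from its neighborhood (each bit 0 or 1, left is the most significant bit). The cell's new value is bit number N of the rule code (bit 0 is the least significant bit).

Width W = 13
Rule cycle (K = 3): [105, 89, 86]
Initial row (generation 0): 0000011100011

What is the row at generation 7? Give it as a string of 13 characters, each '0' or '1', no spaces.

Answer: 0111111001001

Derivation:
Gen 0: 0000011100011
Gen 1 (rule 105): 1111010101011
Gen 2 (rule 89): 1001000000011
Gen 3 (rule 86): 1111100000101
Gen 4 (rule 105): 1000101110010
Gen 5 (rule 89): 0110001011001
Gen 6 (rule 86): 1011011001111
Gen 7 (rule 105): 0111111001001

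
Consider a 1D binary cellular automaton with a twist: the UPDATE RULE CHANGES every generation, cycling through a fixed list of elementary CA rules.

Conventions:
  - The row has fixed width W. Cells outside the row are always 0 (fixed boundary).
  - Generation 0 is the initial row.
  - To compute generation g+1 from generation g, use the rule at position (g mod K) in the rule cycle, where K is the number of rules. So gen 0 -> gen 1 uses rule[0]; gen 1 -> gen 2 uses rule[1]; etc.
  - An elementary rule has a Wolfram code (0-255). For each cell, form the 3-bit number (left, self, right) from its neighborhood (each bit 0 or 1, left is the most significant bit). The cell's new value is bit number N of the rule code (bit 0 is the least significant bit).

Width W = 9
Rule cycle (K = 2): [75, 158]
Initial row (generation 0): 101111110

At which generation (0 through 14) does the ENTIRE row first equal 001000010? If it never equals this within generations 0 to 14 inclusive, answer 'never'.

Answer: 1

Derivation:
Gen 0: 101111110
Gen 1 (rule 75): 001000010
Gen 2 (rule 158): 011100111
Gen 3 (rule 75): 110101101
Gen 4 (rule 158): 100101001
Gen 5 (rule 75): 001000010
Gen 6 (rule 158): 011100111
Gen 7 (rule 75): 110101101
Gen 8 (rule 158): 100101001
Gen 9 (rule 75): 001000010
Gen 10 (rule 158): 011100111
Gen 11 (rule 75): 110101101
Gen 12 (rule 158): 100101001
Gen 13 (rule 75): 001000010
Gen 14 (rule 158): 011100111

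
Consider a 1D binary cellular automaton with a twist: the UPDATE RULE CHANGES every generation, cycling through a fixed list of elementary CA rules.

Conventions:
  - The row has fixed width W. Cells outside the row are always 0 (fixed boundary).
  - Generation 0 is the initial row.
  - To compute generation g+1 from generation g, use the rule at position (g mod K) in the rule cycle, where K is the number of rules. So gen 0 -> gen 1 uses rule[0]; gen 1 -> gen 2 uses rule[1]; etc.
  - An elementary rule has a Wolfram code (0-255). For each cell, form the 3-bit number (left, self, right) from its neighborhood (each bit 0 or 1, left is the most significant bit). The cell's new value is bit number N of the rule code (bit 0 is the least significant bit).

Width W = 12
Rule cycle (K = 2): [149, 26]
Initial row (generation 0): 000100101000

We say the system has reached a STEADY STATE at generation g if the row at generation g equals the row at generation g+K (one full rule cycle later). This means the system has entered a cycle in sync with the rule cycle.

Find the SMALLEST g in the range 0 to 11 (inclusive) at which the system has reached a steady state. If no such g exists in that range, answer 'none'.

Gen 0: 000100101000
Gen 1 (rule 149): 110110101111
Gen 2 (rule 26): 100100001000
Gen 3 (rule 149): 110111101111
Gen 4 (rule 26): 100100001000
Gen 5 (rule 149): 110111101111
Gen 6 (rule 26): 100100001000
Gen 7 (rule 149): 110111101111
Gen 8 (rule 26): 100100001000
Gen 9 (rule 149): 110111101111
Gen 10 (rule 26): 100100001000
Gen 11 (rule 149): 110111101111
Gen 12 (rule 26): 100100001000
Gen 13 (rule 149): 110111101111

Answer: 2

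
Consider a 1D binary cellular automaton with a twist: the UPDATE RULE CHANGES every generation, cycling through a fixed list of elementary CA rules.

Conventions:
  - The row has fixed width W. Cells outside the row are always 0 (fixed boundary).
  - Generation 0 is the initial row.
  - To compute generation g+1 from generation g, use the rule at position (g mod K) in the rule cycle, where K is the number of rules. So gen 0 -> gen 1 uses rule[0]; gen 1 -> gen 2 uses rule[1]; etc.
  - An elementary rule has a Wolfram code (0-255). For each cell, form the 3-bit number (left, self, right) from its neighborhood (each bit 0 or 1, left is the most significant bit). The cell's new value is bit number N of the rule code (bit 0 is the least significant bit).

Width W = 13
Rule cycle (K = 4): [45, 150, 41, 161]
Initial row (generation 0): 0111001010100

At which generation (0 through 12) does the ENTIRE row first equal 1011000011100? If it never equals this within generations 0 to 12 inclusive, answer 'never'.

Answer: never

Derivation:
Gen 0: 0111001010100
Gen 1 (rule 45): 0100001111101
Gen 2 (rule 150): 1110010111001
Gen 3 (rule 41): 1000001100000
Gen 4 (rule 161): 0011100001111
Gen 5 (rule 45): 1010001101000
Gen 6 (rule 150): 1011010001100
Gen 7 (rule 41): 0110100101001
Gen 8 (rule 161): 0001000010000
Gen 9 (rule 45): 1101011010111
Gen 10 (rule 150): 0001000010010
Gen 11 (rule 41): 1100011000000
Gen 12 (rule 161): 0001000011111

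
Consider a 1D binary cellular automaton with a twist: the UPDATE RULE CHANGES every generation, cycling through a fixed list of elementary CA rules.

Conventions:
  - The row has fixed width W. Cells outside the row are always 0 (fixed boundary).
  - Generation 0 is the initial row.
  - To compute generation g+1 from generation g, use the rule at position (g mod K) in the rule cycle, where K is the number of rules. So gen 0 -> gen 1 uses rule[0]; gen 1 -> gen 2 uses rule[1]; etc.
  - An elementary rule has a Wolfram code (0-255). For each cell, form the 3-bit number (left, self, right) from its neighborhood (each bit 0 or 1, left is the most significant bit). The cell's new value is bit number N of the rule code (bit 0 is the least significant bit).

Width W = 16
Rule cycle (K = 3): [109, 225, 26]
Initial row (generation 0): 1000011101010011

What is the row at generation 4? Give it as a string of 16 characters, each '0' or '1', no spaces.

Gen 0: 1000011101010011
Gen 1 (rule 109): 1011010111110011
Gen 2 (rule 225): 0101101011110001
Gen 3 (rule 26): 1001000010001010
Gen 4 (rule 109): 1001011010101110

Answer: 1001011010101110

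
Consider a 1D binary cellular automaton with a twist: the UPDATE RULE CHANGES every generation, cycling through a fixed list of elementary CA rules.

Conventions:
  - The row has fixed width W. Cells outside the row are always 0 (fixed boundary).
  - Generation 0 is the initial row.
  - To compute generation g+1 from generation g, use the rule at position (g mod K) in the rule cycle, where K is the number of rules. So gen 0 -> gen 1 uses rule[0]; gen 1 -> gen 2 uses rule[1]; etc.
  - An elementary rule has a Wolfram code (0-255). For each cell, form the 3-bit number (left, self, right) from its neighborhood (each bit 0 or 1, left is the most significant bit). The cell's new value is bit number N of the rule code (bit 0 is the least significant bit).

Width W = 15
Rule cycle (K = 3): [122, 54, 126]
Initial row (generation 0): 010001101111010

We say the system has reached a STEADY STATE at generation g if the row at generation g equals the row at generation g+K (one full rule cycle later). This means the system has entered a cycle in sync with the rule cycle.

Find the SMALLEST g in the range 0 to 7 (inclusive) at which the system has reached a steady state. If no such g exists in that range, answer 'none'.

Answer: none

Derivation:
Gen 0: 010001101111010
Gen 1 (rule 122): 101011111001101
Gen 2 (rule 54): 111100000110011
Gen 3 (rule 126): 100110001111111
Gen 4 (rule 122): 011111011000001
Gen 5 (rule 54): 100000100100011
Gen 6 (rule 126): 110001111110111
Gen 7 (rule 122): 111011000011101
Gen 8 (rule 54): 000100100100011
Gen 9 (rule 126): 001111111110111
Gen 10 (rule 122): 011000000011101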